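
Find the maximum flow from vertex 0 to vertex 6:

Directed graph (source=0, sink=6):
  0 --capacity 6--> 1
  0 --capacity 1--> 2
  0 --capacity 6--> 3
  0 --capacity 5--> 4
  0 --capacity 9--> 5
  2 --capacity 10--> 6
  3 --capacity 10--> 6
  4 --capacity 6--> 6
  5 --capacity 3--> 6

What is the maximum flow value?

Computing max flow:
  Flow on (0->2): 1/1
  Flow on (0->3): 6/6
  Flow on (0->4): 5/5
  Flow on (0->5): 3/9
  Flow on (2->6): 1/10
  Flow on (3->6): 6/10
  Flow on (4->6): 5/6
  Flow on (5->6): 3/3
Maximum flow = 15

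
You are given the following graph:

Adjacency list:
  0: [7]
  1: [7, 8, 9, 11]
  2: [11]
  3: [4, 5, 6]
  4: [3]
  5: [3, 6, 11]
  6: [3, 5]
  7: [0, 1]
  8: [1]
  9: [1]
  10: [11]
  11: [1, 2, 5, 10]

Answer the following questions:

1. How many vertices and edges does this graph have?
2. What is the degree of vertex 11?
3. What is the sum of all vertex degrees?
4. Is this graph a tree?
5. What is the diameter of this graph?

Count: 12 vertices, 12 edges.
Vertex 11 has neighbors [1, 2, 5, 10], degree = 4.
Handshaking lemma: 2 * 12 = 24.
A tree on 12 vertices has 11 edges. This graph has 12 edges (1 extra). Not a tree.
Diameter (longest shortest path) = 6.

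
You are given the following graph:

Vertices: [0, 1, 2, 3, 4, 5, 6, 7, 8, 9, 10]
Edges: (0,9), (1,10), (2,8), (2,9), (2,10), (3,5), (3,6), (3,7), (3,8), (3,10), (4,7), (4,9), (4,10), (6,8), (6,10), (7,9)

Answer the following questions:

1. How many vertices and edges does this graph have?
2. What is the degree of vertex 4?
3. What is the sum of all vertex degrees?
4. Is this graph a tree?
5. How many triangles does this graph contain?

Count: 11 vertices, 16 edges.
Vertex 4 has neighbors [7, 9, 10], degree = 3.
Handshaking lemma: 2 * 16 = 32.
A tree on 11 vertices has 10 edges. This graph has 16 edges (6 extra). Not a tree.
Number of triangles = 3.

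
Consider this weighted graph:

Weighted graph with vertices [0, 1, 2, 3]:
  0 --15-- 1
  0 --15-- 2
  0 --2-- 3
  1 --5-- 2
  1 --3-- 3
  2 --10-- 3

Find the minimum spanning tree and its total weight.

Applying Kruskal's algorithm (sort edges by weight, add if no cycle):
  Add (0,3) w=2
  Add (1,3) w=3
  Add (1,2) w=5
  Skip (2,3) w=10 (creates cycle)
  Skip (0,1) w=15 (creates cycle)
  Skip (0,2) w=15 (creates cycle)
MST weight = 10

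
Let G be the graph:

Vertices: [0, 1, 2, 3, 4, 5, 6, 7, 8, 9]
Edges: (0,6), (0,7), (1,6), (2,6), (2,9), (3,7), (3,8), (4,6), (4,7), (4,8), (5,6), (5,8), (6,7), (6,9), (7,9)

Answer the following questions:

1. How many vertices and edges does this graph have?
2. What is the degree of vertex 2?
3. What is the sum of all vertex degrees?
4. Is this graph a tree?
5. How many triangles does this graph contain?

Count: 10 vertices, 15 edges.
Vertex 2 has neighbors [6, 9], degree = 2.
Handshaking lemma: 2 * 15 = 30.
A tree on 10 vertices has 9 edges. This graph has 15 edges (6 extra). Not a tree.
Number of triangles = 4.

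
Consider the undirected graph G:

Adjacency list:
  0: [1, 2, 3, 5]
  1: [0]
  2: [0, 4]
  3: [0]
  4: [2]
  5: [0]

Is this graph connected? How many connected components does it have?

Checking connectivity: the graph has 1 connected component(s).
All vertices are reachable from each other. The graph IS connected.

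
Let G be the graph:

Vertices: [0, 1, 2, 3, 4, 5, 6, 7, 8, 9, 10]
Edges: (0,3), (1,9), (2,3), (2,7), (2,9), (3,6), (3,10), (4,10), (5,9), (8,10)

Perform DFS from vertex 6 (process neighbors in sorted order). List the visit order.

DFS from vertex 6 (neighbors processed in ascending order):
Visit order: 6, 3, 0, 2, 7, 9, 1, 5, 10, 4, 8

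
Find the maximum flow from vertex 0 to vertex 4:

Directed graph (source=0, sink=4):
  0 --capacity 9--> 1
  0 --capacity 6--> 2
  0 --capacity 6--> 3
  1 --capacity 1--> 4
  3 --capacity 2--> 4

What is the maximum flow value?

Computing max flow:
  Flow on (0->1): 1/9
  Flow on (0->3): 2/6
  Flow on (1->4): 1/1
  Flow on (3->4): 2/2
Maximum flow = 3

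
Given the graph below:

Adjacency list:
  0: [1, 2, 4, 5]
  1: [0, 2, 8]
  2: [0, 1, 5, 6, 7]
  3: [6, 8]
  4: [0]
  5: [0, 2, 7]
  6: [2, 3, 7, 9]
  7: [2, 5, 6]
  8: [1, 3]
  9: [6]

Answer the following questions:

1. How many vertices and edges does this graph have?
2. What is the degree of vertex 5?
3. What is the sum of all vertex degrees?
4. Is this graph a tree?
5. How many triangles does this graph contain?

Count: 10 vertices, 14 edges.
Vertex 5 has neighbors [0, 2, 7], degree = 3.
Handshaking lemma: 2 * 14 = 28.
A tree on 10 vertices has 9 edges. This graph has 14 edges (5 extra). Not a tree.
Number of triangles = 4.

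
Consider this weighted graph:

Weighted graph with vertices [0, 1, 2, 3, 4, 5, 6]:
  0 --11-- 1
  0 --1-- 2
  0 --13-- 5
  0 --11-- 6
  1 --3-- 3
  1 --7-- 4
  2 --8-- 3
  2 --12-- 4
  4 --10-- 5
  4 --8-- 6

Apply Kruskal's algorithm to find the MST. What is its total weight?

Applying Kruskal's algorithm (sort edges by weight, add if no cycle):
  Add (0,2) w=1
  Add (1,3) w=3
  Add (1,4) w=7
  Add (2,3) w=8
  Add (4,6) w=8
  Add (4,5) w=10
  Skip (0,6) w=11 (creates cycle)
  Skip (0,1) w=11 (creates cycle)
  Skip (2,4) w=12 (creates cycle)
  Skip (0,5) w=13 (creates cycle)
MST weight = 37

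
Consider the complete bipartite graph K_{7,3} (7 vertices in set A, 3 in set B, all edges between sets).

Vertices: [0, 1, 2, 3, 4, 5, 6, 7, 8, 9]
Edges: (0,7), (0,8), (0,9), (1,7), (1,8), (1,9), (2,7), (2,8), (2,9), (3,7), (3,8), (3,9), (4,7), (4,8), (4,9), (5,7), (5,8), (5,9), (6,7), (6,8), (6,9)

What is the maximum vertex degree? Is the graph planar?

Set-A vertices have degree 3; set-B vertices have degree 7. Maximum degree = max(7,3) = 7.
K_{7,3} contains K_{3,3} as a subgraph (since both sides have >= 3 vertices); by Kuratowski's theorem it is not planar.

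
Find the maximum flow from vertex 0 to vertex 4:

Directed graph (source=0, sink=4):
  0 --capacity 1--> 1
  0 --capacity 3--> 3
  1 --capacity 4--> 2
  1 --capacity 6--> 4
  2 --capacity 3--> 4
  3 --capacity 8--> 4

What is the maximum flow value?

Computing max flow:
  Flow on (0->1): 1/1
  Flow on (0->3): 3/3
  Flow on (1->4): 1/6
  Flow on (3->4): 3/8
Maximum flow = 4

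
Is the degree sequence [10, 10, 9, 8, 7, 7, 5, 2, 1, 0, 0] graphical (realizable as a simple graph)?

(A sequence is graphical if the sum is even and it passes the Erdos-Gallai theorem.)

Sum of degrees = 59. Sum is odd, so the sequence is NOT graphical.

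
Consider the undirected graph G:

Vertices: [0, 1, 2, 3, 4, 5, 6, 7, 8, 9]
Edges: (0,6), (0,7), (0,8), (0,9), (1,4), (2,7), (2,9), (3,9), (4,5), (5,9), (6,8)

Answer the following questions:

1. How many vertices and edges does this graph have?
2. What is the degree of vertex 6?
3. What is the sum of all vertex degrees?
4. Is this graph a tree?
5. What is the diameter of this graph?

Count: 10 vertices, 11 edges.
Vertex 6 has neighbors [0, 8], degree = 2.
Handshaking lemma: 2 * 11 = 22.
A tree on 10 vertices has 9 edges. This graph has 11 edges (2 extra). Not a tree.
Diameter (longest shortest path) = 5.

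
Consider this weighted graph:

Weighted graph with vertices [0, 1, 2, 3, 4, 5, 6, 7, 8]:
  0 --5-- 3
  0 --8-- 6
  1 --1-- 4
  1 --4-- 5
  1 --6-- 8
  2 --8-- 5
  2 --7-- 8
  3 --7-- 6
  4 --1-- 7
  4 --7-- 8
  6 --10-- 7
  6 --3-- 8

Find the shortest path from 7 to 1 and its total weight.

Using Dijkstra's algorithm from vertex 7:
Shortest path: 7 -> 4 -> 1
Total weight: 1 + 1 = 2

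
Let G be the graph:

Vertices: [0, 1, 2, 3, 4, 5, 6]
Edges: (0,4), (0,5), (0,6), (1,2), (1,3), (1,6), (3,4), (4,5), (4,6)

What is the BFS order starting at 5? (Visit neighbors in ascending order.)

BFS from vertex 5 (neighbors processed in ascending order):
Visit order: 5, 0, 4, 6, 3, 1, 2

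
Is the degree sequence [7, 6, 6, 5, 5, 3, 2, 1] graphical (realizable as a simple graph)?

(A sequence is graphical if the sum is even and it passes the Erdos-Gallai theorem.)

Sum of degrees = 35. Sum is odd, so the sequence is NOT graphical.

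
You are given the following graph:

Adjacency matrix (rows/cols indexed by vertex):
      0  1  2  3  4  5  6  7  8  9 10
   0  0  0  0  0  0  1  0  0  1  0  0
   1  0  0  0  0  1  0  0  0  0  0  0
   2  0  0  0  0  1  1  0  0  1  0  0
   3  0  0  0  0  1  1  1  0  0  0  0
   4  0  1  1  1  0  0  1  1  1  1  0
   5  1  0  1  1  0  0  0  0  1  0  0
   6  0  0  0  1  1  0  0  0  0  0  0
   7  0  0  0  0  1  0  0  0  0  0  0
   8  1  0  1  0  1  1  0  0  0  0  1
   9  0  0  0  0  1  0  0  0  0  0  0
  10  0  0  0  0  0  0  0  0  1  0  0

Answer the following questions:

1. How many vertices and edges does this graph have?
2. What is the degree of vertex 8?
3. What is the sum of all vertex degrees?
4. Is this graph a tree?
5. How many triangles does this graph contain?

Count: 11 vertices, 15 edges.
Vertex 8 has neighbors [0, 2, 4, 5, 10], degree = 5.
Handshaking lemma: 2 * 15 = 30.
A tree on 11 vertices has 10 edges. This graph has 15 edges (5 extra). Not a tree.
Number of triangles = 4.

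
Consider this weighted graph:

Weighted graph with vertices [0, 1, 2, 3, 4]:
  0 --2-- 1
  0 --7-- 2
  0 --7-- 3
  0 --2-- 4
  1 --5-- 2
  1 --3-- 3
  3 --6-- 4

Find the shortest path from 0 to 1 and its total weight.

Using Dijkstra's algorithm from vertex 0:
Shortest path: 0 -> 1
Total weight: 2 = 2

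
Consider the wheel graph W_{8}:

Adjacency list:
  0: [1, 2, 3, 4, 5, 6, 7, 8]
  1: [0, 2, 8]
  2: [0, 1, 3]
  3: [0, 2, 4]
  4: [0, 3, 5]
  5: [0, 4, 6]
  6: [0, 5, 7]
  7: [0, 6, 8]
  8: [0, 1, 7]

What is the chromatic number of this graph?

W_{8} = C_{8} plus a hub adjacent to every cycle vertex.
The outer cycle needs 2 colors (even cycle); the hub is adjacent to all of them so needs a fresh color.
Chromatic number = 2 + 1 = 3.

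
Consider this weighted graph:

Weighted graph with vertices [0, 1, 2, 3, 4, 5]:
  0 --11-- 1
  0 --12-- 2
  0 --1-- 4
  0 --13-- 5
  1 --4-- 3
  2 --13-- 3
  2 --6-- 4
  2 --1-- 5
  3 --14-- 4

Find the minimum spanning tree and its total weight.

Applying Kruskal's algorithm (sort edges by weight, add if no cycle):
  Add (0,4) w=1
  Add (2,5) w=1
  Add (1,3) w=4
  Add (2,4) w=6
  Add (0,1) w=11
  Skip (0,2) w=12 (creates cycle)
  Skip (0,5) w=13 (creates cycle)
  Skip (2,3) w=13 (creates cycle)
  Skip (3,4) w=14 (creates cycle)
MST weight = 23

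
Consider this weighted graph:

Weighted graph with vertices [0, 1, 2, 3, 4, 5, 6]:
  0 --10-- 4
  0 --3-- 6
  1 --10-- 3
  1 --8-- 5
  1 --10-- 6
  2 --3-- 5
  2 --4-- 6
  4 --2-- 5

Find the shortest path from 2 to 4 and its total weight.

Using Dijkstra's algorithm from vertex 2:
Shortest path: 2 -> 5 -> 4
Total weight: 3 + 2 = 5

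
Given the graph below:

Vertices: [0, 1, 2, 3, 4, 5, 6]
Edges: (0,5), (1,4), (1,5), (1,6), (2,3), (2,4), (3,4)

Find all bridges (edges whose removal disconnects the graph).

A bridge is an edge whose removal increases the number of connected components.
Bridges found: (0,5), (1,4), (1,5), (1,6)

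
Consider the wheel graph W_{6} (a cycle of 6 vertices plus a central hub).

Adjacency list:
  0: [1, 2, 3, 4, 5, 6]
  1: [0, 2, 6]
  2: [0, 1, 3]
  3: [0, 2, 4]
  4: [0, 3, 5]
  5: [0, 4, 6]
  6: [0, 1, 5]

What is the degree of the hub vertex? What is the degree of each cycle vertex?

The hub connects to all 6 cycle vertices, so deg(hub) = 6.
Each cycle vertex connects to 2 neighbors on the cycle plus the hub, so deg(cycle vertex) = 3.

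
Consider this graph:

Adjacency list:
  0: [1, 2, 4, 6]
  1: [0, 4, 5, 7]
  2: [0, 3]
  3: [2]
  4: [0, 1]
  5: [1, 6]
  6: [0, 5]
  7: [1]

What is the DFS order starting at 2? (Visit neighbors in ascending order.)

DFS from vertex 2 (neighbors processed in ascending order):
Visit order: 2, 0, 1, 4, 5, 6, 7, 3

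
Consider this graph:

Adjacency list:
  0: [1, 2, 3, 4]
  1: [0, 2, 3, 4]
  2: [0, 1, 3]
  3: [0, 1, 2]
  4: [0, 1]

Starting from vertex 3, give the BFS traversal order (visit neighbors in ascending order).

BFS from vertex 3 (neighbors processed in ascending order):
Visit order: 3, 0, 1, 2, 4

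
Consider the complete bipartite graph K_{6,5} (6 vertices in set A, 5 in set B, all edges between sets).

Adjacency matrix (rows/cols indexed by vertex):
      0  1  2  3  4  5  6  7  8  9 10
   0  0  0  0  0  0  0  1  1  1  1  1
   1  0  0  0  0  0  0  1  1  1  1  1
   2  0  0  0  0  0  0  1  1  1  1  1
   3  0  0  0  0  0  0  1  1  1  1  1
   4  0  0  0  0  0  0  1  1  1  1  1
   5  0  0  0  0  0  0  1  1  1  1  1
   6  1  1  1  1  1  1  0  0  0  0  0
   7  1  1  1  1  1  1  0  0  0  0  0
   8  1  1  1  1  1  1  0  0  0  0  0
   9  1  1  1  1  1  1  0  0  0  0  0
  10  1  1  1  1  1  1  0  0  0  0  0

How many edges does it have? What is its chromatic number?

K_{6,5} has 6 * 5 = 30 edges.
Bipartite graphs have chromatic number 2 (color each partition differently).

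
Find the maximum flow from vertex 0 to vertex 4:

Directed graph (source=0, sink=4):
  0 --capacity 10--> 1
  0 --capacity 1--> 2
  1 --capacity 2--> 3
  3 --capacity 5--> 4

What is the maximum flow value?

Computing max flow:
  Flow on (0->1): 2/10
  Flow on (1->3): 2/2
  Flow on (3->4): 2/5
Maximum flow = 2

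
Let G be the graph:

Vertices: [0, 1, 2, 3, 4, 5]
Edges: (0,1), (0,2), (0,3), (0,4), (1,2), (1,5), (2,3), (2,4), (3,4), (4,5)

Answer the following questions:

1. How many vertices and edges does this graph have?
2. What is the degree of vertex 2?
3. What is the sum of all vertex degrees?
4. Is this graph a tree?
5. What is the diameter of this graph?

Count: 6 vertices, 10 edges.
Vertex 2 has neighbors [0, 1, 3, 4], degree = 4.
Handshaking lemma: 2 * 10 = 20.
A tree on 6 vertices has 5 edges. This graph has 10 edges (5 extra). Not a tree.
Diameter (longest shortest path) = 2.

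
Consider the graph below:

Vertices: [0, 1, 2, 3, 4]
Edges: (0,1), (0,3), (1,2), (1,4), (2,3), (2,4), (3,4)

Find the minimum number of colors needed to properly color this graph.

The graph has a maximum clique of size 3 (lower bound on chromatic number).
A valid 3-coloring: {0: 1, 1: 0, 2: 1, 3: 0, 4: 2}.
Chromatic number = 3.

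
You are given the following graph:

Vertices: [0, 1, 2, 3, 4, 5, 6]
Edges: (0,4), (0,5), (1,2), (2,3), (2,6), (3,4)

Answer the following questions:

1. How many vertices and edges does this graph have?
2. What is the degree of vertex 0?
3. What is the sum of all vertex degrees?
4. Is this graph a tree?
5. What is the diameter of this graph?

Count: 7 vertices, 6 edges.
Vertex 0 has neighbors [4, 5], degree = 2.
Handshaking lemma: 2 * 6 = 12.
A graph is a tree iff it is connected and has exactly n-1 edges. This graph is connected (all 7 vertices in one component) and has 7-1 = 6 edges. It is a tree.
Diameter (longest shortest path) = 5.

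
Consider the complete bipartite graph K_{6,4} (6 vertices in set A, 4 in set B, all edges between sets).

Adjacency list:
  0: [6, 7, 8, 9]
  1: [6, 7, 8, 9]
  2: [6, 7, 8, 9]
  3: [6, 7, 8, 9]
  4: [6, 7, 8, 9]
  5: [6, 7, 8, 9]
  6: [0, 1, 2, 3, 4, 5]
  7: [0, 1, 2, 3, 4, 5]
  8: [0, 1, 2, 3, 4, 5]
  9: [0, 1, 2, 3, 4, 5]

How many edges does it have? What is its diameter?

K_{6,4} has 6 * 4 = 24 edges.
Any vertex reaches any opposite-side vertex in 1 step; same-side vertices reach in 2 steps via any opposite-side vertex.
Diameter = 2.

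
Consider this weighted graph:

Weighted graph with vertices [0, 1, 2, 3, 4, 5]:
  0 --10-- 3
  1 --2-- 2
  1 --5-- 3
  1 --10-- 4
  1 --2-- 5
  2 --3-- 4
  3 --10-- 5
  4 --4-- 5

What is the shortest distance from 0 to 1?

Using Dijkstra's algorithm from vertex 0:
Shortest path: 0 -> 3 -> 1
Total weight: 10 + 5 = 15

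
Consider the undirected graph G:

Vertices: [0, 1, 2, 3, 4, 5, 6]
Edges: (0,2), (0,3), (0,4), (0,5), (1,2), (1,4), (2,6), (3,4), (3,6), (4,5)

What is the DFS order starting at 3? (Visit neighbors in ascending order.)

DFS from vertex 3 (neighbors processed in ascending order):
Visit order: 3, 0, 2, 1, 4, 5, 6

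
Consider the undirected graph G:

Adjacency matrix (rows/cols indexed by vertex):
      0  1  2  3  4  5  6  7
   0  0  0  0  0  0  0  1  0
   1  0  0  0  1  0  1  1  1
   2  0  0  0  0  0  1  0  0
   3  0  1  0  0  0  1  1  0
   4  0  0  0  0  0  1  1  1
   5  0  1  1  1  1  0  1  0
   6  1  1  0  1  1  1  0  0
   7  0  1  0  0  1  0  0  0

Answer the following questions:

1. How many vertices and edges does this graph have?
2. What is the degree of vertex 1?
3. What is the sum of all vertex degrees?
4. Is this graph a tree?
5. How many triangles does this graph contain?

Count: 8 vertices, 12 edges.
Vertex 1 has neighbors [3, 5, 6, 7], degree = 4.
Handshaking lemma: 2 * 12 = 24.
A tree on 8 vertices has 7 edges. This graph has 12 edges (5 extra). Not a tree.
Number of triangles = 5.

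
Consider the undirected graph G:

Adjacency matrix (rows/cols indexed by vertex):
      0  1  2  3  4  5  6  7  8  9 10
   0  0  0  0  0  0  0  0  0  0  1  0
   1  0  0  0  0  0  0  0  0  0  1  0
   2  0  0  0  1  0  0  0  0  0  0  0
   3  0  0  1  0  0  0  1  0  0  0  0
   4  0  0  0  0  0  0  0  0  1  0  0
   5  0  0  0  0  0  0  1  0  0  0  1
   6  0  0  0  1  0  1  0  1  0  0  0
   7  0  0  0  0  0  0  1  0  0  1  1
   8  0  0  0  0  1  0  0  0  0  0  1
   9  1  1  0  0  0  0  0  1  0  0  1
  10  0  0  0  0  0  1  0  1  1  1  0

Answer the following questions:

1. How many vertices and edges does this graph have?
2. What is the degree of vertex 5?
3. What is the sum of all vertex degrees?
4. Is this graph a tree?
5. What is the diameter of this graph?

Count: 11 vertices, 12 edges.
Vertex 5 has neighbors [6, 10], degree = 2.
Handshaking lemma: 2 * 12 = 24.
A tree on 11 vertices has 10 edges. This graph has 12 edges (2 extra). Not a tree.
Diameter (longest shortest path) = 6.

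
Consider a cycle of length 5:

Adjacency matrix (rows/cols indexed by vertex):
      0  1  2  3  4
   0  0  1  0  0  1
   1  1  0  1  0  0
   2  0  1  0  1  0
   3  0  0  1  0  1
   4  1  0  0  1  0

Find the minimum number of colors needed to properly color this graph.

This is an odd cycle (C_5). Odd cycles are not bipartite (any 2-coloring forces two adjacent vertices to match), and 3 colors suffice.
Chromatic number = 3.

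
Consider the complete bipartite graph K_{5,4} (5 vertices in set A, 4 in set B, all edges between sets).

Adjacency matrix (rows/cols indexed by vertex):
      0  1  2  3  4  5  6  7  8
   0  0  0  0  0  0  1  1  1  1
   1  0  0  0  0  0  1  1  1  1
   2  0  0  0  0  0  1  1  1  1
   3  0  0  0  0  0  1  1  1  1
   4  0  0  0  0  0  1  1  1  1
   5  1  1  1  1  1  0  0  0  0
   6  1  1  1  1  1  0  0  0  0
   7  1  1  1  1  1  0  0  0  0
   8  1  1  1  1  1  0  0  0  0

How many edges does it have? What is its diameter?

K_{5,4} has 5 * 4 = 20 edges.
Any vertex reaches any opposite-side vertex in 1 step; same-side vertices reach in 2 steps via any opposite-side vertex.
Diameter = 2.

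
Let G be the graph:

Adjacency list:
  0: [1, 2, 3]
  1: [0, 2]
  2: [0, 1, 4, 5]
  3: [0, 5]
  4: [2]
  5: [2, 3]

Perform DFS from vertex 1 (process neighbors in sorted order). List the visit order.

DFS from vertex 1 (neighbors processed in ascending order):
Visit order: 1, 0, 2, 4, 5, 3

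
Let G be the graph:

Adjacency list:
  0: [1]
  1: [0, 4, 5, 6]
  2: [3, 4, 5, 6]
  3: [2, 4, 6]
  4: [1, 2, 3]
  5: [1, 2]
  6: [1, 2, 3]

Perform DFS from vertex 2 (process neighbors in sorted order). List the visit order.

DFS from vertex 2 (neighbors processed in ascending order):
Visit order: 2, 3, 4, 1, 0, 5, 6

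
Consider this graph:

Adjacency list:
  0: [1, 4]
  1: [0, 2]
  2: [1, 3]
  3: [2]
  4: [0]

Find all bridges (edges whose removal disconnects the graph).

A bridge is an edge whose removal increases the number of connected components.
Bridges found: (0,1), (0,4), (1,2), (2,3)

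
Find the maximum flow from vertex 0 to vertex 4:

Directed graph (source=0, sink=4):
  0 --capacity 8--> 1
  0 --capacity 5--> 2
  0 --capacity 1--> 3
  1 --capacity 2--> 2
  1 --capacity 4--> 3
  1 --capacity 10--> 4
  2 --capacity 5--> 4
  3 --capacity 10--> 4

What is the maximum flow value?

Computing max flow:
  Flow on (0->1): 8/8
  Flow on (0->2): 5/5
  Flow on (0->3): 1/1
  Flow on (1->4): 8/10
  Flow on (2->4): 5/5
  Flow on (3->4): 1/10
Maximum flow = 14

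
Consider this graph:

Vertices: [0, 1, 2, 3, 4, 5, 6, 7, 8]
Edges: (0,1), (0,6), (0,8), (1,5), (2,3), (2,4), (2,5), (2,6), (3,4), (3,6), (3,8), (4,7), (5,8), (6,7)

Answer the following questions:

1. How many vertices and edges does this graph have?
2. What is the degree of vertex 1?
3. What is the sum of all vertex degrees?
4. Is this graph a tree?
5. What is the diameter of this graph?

Count: 9 vertices, 14 edges.
Vertex 1 has neighbors [0, 5], degree = 2.
Handshaking lemma: 2 * 14 = 28.
A tree on 9 vertices has 8 edges. This graph has 14 edges (6 extra). Not a tree.
Diameter (longest shortest path) = 3.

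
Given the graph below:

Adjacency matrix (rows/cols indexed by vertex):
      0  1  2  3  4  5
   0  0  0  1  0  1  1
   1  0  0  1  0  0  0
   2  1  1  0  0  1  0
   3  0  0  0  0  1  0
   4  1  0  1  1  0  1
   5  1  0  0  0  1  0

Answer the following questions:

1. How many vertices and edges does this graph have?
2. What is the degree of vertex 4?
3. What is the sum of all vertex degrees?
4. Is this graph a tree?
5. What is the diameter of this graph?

Count: 6 vertices, 7 edges.
Vertex 4 has neighbors [0, 2, 3, 5], degree = 4.
Handshaking lemma: 2 * 7 = 14.
A tree on 6 vertices has 5 edges. This graph has 7 edges (2 extra). Not a tree.
Diameter (longest shortest path) = 3.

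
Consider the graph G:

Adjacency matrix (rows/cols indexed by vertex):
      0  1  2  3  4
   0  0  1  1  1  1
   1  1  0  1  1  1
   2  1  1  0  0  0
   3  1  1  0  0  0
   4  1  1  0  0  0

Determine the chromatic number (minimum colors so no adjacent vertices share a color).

The graph has a maximum clique of size 3 (lower bound on chromatic number).
A valid 3-coloring: {0: 0, 1: 1, 2: 2, 3: 2, 4: 2}.
Chromatic number = 3.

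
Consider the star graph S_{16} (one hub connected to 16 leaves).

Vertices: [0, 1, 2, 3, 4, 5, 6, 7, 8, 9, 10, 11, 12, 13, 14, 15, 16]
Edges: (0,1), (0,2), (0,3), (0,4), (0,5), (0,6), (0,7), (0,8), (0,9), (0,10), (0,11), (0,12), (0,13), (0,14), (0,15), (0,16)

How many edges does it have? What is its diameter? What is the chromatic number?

Star graph S_{16}: the hub connects to all 16 leaves.
Edges = 16.
Diameter = 2 (any leaf to hub is 1, leaf to leaf through hub is 2).
Star graphs are bipartite (hub vs leaves), so chromatic number = 2.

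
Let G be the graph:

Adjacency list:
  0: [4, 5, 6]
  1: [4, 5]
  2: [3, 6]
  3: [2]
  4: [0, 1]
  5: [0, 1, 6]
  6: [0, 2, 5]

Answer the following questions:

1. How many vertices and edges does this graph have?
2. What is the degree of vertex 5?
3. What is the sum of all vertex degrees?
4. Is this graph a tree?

Count: 7 vertices, 8 edges.
Vertex 5 has neighbors [0, 1, 6], degree = 3.
Handshaking lemma: 2 * 8 = 16.
A tree on 7 vertices has 6 edges. This graph has 8 edges (2 extra). Not a tree.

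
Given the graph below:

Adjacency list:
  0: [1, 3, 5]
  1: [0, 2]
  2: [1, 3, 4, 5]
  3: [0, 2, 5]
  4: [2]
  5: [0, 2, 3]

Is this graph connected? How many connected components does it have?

Checking connectivity: the graph has 1 connected component(s).
All vertices are reachable from each other. The graph IS connected.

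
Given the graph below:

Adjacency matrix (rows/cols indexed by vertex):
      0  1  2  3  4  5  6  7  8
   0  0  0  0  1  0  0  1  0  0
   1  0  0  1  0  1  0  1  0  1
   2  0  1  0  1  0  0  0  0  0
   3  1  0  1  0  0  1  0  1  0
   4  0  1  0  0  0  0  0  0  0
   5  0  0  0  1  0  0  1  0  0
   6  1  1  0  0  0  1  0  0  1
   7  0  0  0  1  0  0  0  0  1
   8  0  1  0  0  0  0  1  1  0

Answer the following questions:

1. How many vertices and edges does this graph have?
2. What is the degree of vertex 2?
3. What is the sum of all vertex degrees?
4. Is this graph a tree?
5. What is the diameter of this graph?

Count: 9 vertices, 12 edges.
Vertex 2 has neighbors [1, 3], degree = 2.
Handshaking lemma: 2 * 12 = 24.
A tree on 9 vertices has 8 edges. This graph has 12 edges (4 extra). Not a tree.
Diameter (longest shortest path) = 3.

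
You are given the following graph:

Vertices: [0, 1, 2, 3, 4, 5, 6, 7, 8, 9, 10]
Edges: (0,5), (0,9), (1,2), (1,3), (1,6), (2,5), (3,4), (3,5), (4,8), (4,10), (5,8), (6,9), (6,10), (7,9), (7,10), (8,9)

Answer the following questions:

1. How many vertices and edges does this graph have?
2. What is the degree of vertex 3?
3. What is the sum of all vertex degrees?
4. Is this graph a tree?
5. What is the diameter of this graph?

Count: 11 vertices, 16 edges.
Vertex 3 has neighbors [1, 4, 5], degree = 3.
Handshaking lemma: 2 * 16 = 32.
A tree on 11 vertices has 10 edges. This graph has 16 edges (6 extra). Not a tree.
Diameter (longest shortest path) = 4.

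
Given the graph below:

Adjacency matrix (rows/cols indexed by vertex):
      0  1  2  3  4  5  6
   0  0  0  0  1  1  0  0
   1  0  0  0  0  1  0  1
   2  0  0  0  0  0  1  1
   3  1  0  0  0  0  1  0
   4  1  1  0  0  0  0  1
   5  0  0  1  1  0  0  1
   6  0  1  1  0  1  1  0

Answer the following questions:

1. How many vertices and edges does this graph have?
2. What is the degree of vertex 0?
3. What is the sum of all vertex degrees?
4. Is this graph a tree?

Count: 7 vertices, 9 edges.
Vertex 0 has neighbors [3, 4], degree = 2.
Handshaking lemma: 2 * 9 = 18.
A tree on 7 vertices has 6 edges. This graph has 9 edges (3 extra). Not a tree.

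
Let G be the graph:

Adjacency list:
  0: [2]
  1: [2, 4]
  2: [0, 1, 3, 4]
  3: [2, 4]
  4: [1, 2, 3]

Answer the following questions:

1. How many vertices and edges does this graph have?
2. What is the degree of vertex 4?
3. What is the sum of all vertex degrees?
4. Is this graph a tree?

Count: 5 vertices, 6 edges.
Vertex 4 has neighbors [1, 2, 3], degree = 3.
Handshaking lemma: 2 * 6 = 12.
A tree on 5 vertices has 4 edges. This graph has 6 edges (2 extra). Not a tree.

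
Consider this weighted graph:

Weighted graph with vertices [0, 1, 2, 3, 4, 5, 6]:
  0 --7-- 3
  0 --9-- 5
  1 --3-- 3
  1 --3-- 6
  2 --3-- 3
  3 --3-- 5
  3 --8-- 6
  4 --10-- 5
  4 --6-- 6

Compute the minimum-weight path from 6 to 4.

Using Dijkstra's algorithm from vertex 6:
Shortest path: 6 -> 4
Total weight: 6 = 6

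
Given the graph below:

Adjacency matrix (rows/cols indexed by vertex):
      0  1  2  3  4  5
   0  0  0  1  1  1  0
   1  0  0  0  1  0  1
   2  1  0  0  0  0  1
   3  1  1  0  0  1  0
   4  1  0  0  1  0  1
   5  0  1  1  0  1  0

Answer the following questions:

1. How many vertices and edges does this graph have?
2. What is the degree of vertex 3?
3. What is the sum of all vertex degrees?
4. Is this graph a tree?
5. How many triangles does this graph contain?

Count: 6 vertices, 8 edges.
Vertex 3 has neighbors [0, 1, 4], degree = 3.
Handshaking lemma: 2 * 8 = 16.
A tree on 6 vertices has 5 edges. This graph has 8 edges (3 extra). Not a tree.
Number of triangles = 1.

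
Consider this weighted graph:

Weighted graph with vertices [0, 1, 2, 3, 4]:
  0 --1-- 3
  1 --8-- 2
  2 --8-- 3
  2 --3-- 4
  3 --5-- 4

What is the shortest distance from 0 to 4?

Using Dijkstra's algorithm from vertex 0:
Shortest path: 0 -> 3 -> 4
Total weight: 1 + 5 = 6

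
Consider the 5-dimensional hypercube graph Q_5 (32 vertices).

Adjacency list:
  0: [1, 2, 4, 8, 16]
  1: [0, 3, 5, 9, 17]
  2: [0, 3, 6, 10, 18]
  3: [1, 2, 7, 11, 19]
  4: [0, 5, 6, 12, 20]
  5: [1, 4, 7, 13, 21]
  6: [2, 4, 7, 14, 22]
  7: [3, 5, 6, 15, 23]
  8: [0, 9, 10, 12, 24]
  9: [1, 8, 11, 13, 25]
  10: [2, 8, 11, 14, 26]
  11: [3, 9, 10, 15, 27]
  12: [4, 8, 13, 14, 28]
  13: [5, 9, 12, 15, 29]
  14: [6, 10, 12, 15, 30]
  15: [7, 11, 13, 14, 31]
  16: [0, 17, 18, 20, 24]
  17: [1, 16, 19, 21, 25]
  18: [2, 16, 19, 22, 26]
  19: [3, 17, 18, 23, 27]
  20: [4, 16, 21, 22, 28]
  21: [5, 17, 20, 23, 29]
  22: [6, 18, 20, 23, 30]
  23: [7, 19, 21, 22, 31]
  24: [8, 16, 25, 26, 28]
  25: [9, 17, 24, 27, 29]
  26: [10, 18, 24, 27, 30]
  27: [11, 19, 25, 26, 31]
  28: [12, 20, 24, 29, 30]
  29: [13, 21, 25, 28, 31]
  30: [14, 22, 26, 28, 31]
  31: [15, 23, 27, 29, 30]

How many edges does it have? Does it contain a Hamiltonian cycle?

Q_5 has 32 * 5 / 2 = 80 edges.
Q_5 (d >= 2) always has a Hamiltonian cycle: a 5-bit cyclic Gray code visits every vertex exactly once and returns to the start.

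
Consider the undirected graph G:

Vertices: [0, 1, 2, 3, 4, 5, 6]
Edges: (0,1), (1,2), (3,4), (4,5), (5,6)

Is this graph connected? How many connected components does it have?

Checking connectivity: the graph has 2 connected component(s).
Components: [[0, 1, 2], [3, 4, 5, 6]]. The graph is NOT connected.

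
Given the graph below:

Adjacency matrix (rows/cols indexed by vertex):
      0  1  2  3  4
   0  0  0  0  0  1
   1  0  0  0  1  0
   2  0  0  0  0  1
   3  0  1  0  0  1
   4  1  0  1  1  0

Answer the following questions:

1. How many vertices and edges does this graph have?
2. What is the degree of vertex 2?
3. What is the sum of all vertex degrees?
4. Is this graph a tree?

Count: 5 vertices, 4 edges.
Vertex 2 has neighbors [4], degree = 1.
Handshaking lemma: 2 * 4 = 8.
A graph is a tree iff it is connected and has exactly n-1 edges. This graph is connected (all 5 vertices in one component) and has 5-1 = 4 edges. It is a tree.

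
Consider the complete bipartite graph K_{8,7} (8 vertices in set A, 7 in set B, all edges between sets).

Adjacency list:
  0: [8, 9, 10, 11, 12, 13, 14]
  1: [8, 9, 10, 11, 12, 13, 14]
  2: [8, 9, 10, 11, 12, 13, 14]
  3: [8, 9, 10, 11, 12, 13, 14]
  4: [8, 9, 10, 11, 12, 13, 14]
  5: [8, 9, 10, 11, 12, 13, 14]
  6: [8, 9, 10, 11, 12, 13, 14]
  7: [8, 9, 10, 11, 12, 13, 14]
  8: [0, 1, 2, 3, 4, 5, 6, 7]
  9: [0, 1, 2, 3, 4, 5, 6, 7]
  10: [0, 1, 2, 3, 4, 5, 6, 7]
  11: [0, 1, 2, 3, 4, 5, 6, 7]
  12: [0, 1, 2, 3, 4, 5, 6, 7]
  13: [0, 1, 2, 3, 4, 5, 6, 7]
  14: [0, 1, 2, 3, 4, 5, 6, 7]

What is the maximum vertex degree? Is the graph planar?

Set-A vertices have degree 7; set-B vertices have degree 8. Maximum degree = max(8,7) = 8.
K_{8,7} contains K_{3,3} as a subgraph (since both sides have >= 3 vertices); by Kuratowski's theorem it is not planar.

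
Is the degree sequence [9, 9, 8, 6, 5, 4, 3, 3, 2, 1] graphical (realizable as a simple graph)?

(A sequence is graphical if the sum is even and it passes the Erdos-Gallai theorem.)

Sum of degrees = 50. Sum is even but fails Erdos-Gallai. The sequence is NOT graphical.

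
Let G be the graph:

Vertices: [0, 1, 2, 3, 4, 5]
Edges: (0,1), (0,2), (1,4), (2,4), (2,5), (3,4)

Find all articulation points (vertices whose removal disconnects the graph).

An articulation point is a vertex whose removal disconnects the graph.
Articulation points: [2, 4]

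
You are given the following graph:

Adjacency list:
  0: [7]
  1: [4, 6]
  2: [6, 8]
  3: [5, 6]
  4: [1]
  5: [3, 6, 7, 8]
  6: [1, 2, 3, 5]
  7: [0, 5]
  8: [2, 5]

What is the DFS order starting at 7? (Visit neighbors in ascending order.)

DFS from vertex 7 (neighbors processed in ascending order):
Visit order: 7, 0, 5, 3, 6, 1, 4, 2, 8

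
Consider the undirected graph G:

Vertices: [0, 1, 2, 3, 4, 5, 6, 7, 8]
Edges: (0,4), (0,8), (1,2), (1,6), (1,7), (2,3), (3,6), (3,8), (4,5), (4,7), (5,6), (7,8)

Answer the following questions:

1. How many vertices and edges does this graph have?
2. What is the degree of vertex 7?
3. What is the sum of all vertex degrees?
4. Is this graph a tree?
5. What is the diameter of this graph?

Count: 9 vertices, 12 edges.
Vertex 7 has neighbors [1, 4, 8], degree = 3.
Handshaking lemma: 2 * 12 = 24.
A tree on 9 vertices has 8 edges. This graph has 12 edges (4 extra). Not a tree.
Diameter (longest shortest path) = 3.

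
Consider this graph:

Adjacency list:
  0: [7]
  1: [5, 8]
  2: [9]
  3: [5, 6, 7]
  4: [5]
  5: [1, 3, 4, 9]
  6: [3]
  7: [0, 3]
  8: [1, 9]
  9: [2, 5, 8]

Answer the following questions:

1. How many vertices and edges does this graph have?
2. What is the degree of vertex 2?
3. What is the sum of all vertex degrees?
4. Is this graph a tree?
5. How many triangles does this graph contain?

Count: 10 vertices, 10 edges.
Vertex 2 has neighbors [9], degree = 1.
Handshaking lemma: 2 * 10 = 20.
A tree on 10 vertices has 9 edges. This graph has 10 edges (1 extra). Not a tree.
Number of triangles = 0.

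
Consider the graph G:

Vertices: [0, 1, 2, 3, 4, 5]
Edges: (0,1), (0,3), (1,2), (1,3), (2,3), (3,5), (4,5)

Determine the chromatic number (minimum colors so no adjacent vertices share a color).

The graph has a maximum clique of size 3 (lower bound on chromatic number).
A valid 3-coloring: {0: 2, 1: 1, 2: 2, 3: 0, 4: 0, 5: 1}.
Chromatic number = 3.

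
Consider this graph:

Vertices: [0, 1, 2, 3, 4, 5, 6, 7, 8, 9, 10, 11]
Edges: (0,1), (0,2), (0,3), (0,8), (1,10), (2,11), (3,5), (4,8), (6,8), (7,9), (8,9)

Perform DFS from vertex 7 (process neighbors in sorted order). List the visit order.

DFS from vertex 7 (neighbors processed in ascending order):
Visit order: 7, 9, 8, 0, 1, 10, 2, 11, 3, 5, 4, 6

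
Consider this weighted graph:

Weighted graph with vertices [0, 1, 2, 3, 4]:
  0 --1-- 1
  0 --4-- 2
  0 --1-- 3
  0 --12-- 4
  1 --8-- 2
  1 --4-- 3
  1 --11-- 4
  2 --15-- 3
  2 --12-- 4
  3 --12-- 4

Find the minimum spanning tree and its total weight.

Applying Kruskal's algorithm (sort edges by weight, add if no cycle):
  Add (0,3) w=1
  Add (0,1) w=1
  Add (0,2) w=4
  Skip (1,3) w=4 (creates cycle)
  Skip (1,2) w=8 (creates cycle)
  Add (1,4) w=11
  Skip (0,4) w=12 (creates cycle)
  Skip (2,4) w=12 (creates cycle)
  Skip (3,4) w=12 (creates cycle)
  Skip (2,3) w=15 (creates cycle)
MST weight = 17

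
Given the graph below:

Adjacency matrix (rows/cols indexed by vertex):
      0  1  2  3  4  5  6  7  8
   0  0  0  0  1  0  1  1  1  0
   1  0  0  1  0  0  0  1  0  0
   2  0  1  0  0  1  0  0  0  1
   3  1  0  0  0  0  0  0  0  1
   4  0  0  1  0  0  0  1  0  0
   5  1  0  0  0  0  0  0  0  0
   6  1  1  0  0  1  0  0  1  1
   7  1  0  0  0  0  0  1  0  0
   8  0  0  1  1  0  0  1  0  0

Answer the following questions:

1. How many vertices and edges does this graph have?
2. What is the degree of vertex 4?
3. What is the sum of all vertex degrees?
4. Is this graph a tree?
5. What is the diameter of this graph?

Count: 9 vertices, 12 edges.
Vertex 4 has neighbors [2, 6], degree = 2.
Handshaking lemma: 2 * 12 = 24.
A tree on 9 vertices has 8 edges. This graph has 12 edges (4 extra). Not a tree.
Diameter (longest shortest path) = 4.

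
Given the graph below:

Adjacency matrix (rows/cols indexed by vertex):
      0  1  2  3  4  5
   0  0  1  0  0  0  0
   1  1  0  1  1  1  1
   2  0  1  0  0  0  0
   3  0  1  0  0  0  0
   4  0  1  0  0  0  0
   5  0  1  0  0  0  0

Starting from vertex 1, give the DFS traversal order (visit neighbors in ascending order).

DFS from vertex 1 (neighbors processed in ascending order):
Visit order: 1, 0, 2, 3, 4, 5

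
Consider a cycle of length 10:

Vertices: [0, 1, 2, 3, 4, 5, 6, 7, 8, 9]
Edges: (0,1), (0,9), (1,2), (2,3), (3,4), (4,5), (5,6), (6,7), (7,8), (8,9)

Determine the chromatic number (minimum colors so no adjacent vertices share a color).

This is an even cycle (C_10). Even cycles are bipartite.
Chromatic number = 2.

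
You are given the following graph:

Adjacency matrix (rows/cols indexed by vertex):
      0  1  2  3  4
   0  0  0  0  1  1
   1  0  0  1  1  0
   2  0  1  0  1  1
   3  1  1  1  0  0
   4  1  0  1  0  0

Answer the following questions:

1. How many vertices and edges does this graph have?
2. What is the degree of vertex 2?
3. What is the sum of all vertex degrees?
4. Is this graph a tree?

Count: 5 vertices, 6 edges.
Vertex 2 has neighbors [1, 3, 4], degree = 3.
Handshaking lemma: 2 * 6 = 12.
A tree on 5 vertices has 4 edges. This graph has 6 edges (2 extra). Not a tree.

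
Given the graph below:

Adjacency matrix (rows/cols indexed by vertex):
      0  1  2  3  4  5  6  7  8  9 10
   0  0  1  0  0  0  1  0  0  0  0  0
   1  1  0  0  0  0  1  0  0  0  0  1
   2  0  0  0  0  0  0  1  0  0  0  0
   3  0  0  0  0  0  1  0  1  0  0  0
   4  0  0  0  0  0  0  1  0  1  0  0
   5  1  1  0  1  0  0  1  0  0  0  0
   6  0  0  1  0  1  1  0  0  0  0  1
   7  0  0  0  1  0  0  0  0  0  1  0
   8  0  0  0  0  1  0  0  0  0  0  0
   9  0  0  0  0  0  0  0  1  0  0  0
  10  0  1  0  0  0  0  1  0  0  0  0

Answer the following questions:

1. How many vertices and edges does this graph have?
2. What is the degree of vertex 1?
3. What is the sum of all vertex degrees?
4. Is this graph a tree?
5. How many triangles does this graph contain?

Count: 11 vertices, 12 edges.
Vertex 1 has neighbors [0, 5, 10], degree = 3.
Handshaking lemma: 2 * 12 = 24.
A tree on 11 vertices has 10 edges. This graph has 12 edges (2 extra). Not a tree.
Number of triangles = 1.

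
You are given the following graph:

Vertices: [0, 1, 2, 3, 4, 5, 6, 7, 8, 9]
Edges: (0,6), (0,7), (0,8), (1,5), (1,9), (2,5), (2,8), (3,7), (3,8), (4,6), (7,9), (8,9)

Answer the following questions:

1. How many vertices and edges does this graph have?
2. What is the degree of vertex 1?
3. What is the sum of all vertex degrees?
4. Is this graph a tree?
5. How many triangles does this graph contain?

Count: 10 vertices, 12 edges.
Vertex 1 has neighbors [5, 9], degree = 2.
Handshaking lemma: 2 * 12 = 24.
A tree on 10 vertices has 9 edges. This graph has 12 edges (3 extra). Not a tree.
Number of triangles = 0.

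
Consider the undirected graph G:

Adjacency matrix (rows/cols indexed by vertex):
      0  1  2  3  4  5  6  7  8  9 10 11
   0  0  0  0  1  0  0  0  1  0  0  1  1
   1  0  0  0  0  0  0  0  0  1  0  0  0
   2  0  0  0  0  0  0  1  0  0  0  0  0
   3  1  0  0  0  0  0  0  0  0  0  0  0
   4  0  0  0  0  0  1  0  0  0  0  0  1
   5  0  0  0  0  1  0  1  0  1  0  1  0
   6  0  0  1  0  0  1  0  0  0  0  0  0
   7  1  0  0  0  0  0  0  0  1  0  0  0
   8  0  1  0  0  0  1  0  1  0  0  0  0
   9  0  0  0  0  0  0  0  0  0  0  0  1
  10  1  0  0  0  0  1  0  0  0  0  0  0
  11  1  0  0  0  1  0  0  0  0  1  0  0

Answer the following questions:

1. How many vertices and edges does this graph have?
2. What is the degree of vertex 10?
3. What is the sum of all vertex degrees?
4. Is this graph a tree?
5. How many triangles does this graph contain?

Count: 12 vertices, 13 edges.
Vertex 10 has neighbors [0, 5], degree = 2.
Handshaking lemma: 2 * 13 = 26.
A tree on 12 vertices has 11 edges. This graph has 13 edges (2 extra). Not a tree.
Number of triangles = 0.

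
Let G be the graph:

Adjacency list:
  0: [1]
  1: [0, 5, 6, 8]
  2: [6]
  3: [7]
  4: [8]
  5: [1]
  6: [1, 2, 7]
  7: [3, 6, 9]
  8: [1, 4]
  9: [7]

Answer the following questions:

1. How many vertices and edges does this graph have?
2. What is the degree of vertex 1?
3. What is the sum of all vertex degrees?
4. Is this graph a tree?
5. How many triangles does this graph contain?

Count: 10 vertices, 9 edges.
Vertex 1 has neighbors [0, 5, 6, 8], degree = 4.
Handshaking lemma: 2 * 9 = 18.
A graph is a tree iff it is connected and has exactly n-1 edges. This graph is connected (all 10 vertices in one component) and has 10-1 = 9 edges. It is a tree.
Number of triangles = 0.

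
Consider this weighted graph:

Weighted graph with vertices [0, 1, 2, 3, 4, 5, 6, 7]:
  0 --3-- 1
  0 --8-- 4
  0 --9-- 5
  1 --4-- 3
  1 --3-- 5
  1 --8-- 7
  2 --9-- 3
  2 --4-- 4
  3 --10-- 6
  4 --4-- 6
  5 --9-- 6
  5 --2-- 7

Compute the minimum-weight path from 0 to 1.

Using Dijkstra's algorithm from vertex 0:
Shortest path: 0 -> 1
Total weight: 3 = 3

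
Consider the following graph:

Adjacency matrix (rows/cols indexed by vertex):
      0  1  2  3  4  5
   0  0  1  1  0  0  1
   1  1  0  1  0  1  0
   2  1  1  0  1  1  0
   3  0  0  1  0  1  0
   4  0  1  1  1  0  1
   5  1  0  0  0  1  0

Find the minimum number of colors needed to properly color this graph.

The graph has a maximum clique of size 3 (lower bound on chromatic number).
A valid 3-coloring: {0: 1, 1: 2, 2: 0, 3: 2, 4: 1, 5: 0}.
Chromatic number = 3.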